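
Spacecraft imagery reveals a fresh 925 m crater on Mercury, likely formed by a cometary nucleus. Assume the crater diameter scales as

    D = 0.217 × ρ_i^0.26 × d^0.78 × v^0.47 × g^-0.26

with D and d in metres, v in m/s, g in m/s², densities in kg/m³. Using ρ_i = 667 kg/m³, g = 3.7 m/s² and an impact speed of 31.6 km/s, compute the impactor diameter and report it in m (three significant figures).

d ≈ 15.5 m

Rearranging for d: d = [D / (0.217 · 667^0.26 · 31600^0.47 · 3.7^-0.26)]^(1/0.78).
667^0.26 = 5.423
31600^0.47 = 130.3
3.7^-0.26 = 0.7117
Denominator = 0.217 × 5.423 × 130.3 × 0.7117 = 109.1
D / 109.1 = 925 / 109.1 = 8.478
d = 8.478^(1/0.78) = 8.478^1.2821 = 15.49 m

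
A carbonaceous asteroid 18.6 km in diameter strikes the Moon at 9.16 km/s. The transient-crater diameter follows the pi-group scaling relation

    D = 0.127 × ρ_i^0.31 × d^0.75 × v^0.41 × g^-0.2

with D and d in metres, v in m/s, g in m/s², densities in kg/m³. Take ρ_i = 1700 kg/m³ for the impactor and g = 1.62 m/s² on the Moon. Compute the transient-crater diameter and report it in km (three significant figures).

In SI units: d = 18600 m, v = 9160 m/s.
ρ_i^0.31 = 1700^0.31 = 10.03
d^0.75 = 18600^0.75 = 1593
v^0.41 = 9160^0.41 = 42.11
g^-0.2 = 1.62^-0.2 = 0.9080
D = 0.127 × 10.03 × 1593 × 42.11 × 0.9080 = 77587 m
   = 77.59 km

D ≈ 77.6 km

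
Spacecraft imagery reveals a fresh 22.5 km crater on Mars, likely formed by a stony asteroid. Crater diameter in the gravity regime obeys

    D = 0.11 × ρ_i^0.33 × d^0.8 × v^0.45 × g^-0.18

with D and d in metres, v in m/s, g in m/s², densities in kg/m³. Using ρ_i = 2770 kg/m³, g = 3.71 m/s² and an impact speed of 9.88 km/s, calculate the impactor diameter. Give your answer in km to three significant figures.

d ≈ 1.26 km

Rearranging for d: d = [D / (0.11 · 2770^0.33 · 9880^0.45 · 3.71^-0.18)]^(1/0.8).
D = 22500 m.
2770^0.33 = 13.68
9880^0.45 = 62.75
3.71^-0.18 = 0.7898
Denominator = 0.11 × 13.68 × 62.75 × 0.7898 = 74.58
D / 74.58 = 22500 / 74.58 = 301.7
d = 301.7^(1/0.8) = 301.7^1.25 = 1257 m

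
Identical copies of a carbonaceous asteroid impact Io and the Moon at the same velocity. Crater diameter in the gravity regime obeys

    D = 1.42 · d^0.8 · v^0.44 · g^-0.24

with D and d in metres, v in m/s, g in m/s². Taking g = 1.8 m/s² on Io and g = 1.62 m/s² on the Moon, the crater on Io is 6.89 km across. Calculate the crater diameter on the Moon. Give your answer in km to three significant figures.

D ≈ 7.07 km

All impactor-dependent factors cancel in the ratio, leaving D_Moon/D_Io = (g_Moon/g_Io)^-0.24.
(1.62/1.8)^-0.24 = 0.9000^-0.24 = 1.026
D_Moon = 1.026 × 6.89 km = 7.07 km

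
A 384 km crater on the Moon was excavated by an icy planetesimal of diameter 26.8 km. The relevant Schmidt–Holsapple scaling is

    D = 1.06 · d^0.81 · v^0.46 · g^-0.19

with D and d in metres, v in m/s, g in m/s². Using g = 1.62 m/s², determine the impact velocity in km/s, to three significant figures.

v ≈ 23.7 km/s

Rearranging for v: v = [D / (1.06 · 26800^0.81 · 1.62^-0.19)]^(1/0.46).
D = 384000 m.
26800^0.81 = 3862
1.62^-0.19 = 0.9124
Denominator = 1.06 × 3862 × 0.9124 = 3735
D / 3735 = 384000 / 3735 = 102.8
v = 102.8^(1/0.46) = 102.8^2.1739 = 23652 m/s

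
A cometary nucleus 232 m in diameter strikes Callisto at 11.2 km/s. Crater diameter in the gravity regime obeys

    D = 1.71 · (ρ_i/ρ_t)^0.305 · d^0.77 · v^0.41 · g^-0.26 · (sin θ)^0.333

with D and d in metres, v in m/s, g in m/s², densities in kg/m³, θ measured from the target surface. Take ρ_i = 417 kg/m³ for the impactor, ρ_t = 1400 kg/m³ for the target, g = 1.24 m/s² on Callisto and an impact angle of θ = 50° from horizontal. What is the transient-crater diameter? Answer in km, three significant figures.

D ≈ 3.10 km

In SI units: v = 11200 m/s.
(ρ_i/ρ_t)^0.305 = (417/1400)^0.305 = 0.6912
d^0.77 = 232^0.77 = 66.29
v^0.41 = 11200^0.41 = 45.73
g^-0.26 = 1.24^-0.26 = 0.9456
(sin 50°)^0.333 = 0.7660^0.333 = 0.9151
D = 1.71 × 0.6912 × 66.29 × 45.73 × 0.9456 × 0.9151 = 3100 m
   = 3.100 km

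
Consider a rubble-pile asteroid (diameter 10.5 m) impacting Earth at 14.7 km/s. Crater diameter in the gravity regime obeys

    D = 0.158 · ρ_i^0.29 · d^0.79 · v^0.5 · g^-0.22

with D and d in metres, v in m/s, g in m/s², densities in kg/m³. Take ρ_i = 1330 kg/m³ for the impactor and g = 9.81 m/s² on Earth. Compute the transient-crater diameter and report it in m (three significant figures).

In SI units: v = 14700 m/s.
ρ_i^0.29 = 1330^0.29 = 8.052
d^0.79 = 10.5^0.79 = 6.408
v^0.5 = 14700^0.5 = 121.2
g^-0.22 = 9.81^-0.22 = 0.6051
D = 0.158 × 8.052 × 6.408 × 121.2 × 0.6051 = 597.9 m

D ≈ 598 m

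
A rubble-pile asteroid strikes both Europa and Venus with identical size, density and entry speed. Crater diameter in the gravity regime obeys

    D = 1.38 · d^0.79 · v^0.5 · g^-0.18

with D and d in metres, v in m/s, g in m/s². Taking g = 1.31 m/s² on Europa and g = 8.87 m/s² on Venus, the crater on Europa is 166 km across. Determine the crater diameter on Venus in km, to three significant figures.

D ≈ 118 km

All impactor-dependent factors cancel in the ratio, leaving D_Venus/D_Europa = (g_Venus/g_Europa)^-0.18.
(8.87/1.31)^-0.18 = 6.771^-0.18 = 0.7087
D_Venus = 0.7087 × 166 km = 118 km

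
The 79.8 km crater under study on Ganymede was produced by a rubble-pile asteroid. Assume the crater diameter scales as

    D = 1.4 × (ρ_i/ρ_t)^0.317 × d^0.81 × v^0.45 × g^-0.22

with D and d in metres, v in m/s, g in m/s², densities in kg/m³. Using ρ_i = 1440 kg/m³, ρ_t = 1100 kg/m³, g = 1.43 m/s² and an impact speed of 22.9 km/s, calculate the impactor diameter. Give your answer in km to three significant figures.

Rearranging for d: d = [D / (1.4 · (1440/1100)^0.317 · 22900^0.45 · 1.43^-0.22)]^(1/0.81).
D = 79800 m.
(1440/1100)^0.317 = 1.089
22900^0.45 = 91.61
1.43^-0.22 = 0.9243
Denominator = 1.4 × 1.089 × 91.61 × 0.9243 = 129.1
D / 129.1 = 79800 / 129.1 = 618.1
d = 618.1^(1/0.81) = 618.1^1.2346 = 2792 m

d ≈ 2.79 km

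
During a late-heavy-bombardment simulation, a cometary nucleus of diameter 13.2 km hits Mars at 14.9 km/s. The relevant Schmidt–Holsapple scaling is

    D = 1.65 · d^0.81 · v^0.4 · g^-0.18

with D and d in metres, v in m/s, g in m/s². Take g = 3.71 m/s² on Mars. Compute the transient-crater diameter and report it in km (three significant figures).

In SI units: d = 13200 m, v = 14900 m/s.
d^0.81 = 13200^0.81 = 2176
v^0.4 = 14900^0.4 = 46.70
g^-0.18 = 3.71^-0.18 = 0.7898
D = 1.65 × 2176 × 46.70 × 0.7898 = 1.324 × 10^5 m
   = 132.4 km

D ≈ 132 km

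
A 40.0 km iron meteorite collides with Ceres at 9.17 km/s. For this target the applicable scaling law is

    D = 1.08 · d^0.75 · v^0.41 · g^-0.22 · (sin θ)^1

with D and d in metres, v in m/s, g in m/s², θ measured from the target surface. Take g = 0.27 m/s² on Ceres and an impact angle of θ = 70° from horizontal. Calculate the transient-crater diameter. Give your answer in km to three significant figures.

D ≈ 161 km

In SI units: d = 40000 m, v = 9170 m/s.
d^0.75 = 40000^0.75 = 2828
v^0.41 = 9170^0.41 = 42.13
g^-0.22 = 0.27^-0.22 = 1.334
(sin 70°)^1 = 0.9397^1 = 0.9397
D = 1.08 × 2828 × 42.13 × 1.334 × 0.9397 = 1.613 × 10^5 m
   = 161.3 km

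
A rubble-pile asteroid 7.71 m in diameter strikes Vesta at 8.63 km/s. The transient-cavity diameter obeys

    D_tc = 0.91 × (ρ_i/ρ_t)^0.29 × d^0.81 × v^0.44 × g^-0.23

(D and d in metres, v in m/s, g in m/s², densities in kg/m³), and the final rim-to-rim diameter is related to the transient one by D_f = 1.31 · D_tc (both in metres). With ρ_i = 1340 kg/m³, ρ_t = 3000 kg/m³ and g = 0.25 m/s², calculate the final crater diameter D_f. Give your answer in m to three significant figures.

D_f ≈ 366 m

v = 8630 m/s.
(ρ_i/ρ_t)^0.29 = (1340/3000)^0.29 = 0.7916
d^0.81 = 7.71^0.81 = 5.230
v^0.44 = 8630^0.44 = 53.93
g^-0.23 = 0.25^-0.23 = 1.376
D_tc = 0.91 × 0.7916 × 5.230 × 53.93 × 1.376 = 279.6 m
D_f = 1.31 × 279.6 = 366.3 m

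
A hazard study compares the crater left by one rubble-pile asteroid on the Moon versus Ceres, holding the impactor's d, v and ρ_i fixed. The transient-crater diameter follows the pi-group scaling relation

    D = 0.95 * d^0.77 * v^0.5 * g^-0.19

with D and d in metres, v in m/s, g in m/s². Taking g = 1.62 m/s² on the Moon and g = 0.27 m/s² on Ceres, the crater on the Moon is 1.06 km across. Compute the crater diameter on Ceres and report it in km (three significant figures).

D ≈ 1.49 km

All impactor-dependent factors cancel in the ratio, leaving D_Ceres/D_Moon = (g_Ceres/g_Moon)^-0.19.
(0.27/1.62)^-0.19 = 0.1667^-0.19 = 1.406
D_Ceres = 1.406 × 1.06 km = 1.49 km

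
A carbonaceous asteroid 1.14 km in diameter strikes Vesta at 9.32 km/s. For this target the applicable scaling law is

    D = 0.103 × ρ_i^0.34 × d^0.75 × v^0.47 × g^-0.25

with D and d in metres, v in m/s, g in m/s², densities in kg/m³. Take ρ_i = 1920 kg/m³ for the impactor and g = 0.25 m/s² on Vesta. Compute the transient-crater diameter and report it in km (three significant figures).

In SI units: d = 1140 m, v = 9320 m/s.
ρ_i^0.34 = 1920^0.34 = 13.07
d^0.75 = 1140^0.75 = 196.2
v^0.47 = 9320^0.47 = 73.39
g^-0.25 = 0.25^-0.25 = 1.414
D = 0.103 × 13.07 × 196.2 × 73.39 × 1.414 = 27409 m
   = 27.41 km

D ≈ 27.4 km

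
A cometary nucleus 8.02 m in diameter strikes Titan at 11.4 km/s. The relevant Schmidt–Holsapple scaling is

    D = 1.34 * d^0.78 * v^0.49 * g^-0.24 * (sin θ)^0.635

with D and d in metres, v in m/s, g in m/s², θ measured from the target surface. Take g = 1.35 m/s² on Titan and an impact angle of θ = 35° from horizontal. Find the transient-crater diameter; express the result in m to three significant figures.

In SI units: v = 11400 m/s.
d^0.78 = 8.02^0.78 = 5.073
v^0.49 = 11400^0.49 = 97.25
g^-0.24 = 1.35^-0.24 = 0.9305
(sin 35°)^0.635 = 0.5736^0.635 = 0.7026
D = 1.34 × 5.073 × 97.25 × 0.9305 × 0.7026 = 432.2 m

D ≈ 432 m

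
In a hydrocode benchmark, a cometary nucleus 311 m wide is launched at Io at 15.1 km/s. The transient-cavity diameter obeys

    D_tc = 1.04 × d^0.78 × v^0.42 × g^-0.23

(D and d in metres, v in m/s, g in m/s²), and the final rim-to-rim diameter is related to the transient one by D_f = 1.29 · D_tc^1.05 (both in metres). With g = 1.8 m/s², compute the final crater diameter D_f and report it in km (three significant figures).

v = 15100 m/s.
d^0.78 = 311^0.78 = 87.97
v^0.42 = 15100^0.42 = 56.91
g^-0.23 = 1.8^-0.23 = 0.8735
D_tc = 1.04 × 87.97 × 56.91 × 0.8735 = 4548 m
D_f = 1.29 × (4548)^1.05 = 8939 m
     = 8.939 km

D_f ≈ 8.94 km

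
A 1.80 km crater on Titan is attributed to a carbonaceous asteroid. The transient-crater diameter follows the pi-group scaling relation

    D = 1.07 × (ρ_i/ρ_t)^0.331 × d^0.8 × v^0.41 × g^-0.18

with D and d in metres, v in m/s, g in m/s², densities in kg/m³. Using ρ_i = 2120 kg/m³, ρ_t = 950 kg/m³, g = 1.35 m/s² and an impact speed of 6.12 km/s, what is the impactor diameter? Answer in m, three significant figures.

Rearranging for d: d = [D / (1.07 · (2120/950)^0.331 · 6120^0.41 · 1.35^-0.18)]^(1/0.8).
D = 1800 m.
(2120/950)^0.331 = 1.304
6120^0.41 = 35.69
1.35^-0.18 = 0.9474
Denominator = 1.07 × 1.304 × 35.69 × 0.9474 = 47.18
D / 47.18 = 1800 / 47.18 = 38.15
d = 38.15^(1/0.8) = 38.15^1.25 = 94.81 m

d ≈ 94.8 m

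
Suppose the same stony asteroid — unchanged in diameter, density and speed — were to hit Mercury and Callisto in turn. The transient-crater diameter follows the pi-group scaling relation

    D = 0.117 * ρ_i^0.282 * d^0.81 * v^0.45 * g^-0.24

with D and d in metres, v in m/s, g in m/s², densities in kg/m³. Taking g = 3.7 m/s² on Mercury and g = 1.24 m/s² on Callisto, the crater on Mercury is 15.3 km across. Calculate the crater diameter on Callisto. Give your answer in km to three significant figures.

D ≈ 19.9 km

All impactor-dependent factors cancel in the ratio, leaving D_Callisto/D_Mercury = (g_Callisto/g_Mercury)^-0.24.
(1.24/3.7)^-0.24 = 0.3351^-0.24 = 1.300
D_Callisto = 1.300 × 15.3 km = 19.9 km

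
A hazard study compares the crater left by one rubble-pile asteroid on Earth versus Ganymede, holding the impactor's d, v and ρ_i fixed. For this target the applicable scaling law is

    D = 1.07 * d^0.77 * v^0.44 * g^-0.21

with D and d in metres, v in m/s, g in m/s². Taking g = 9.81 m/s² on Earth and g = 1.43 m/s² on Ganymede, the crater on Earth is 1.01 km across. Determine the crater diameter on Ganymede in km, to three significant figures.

All impactor-dependent factors cancel in the ratio, leaving D_Ganymede/D_Earth = (g_Ganymede/g_Earth)^-0.21.
(1.43/9.81)^-0.21 = 0.1458^-0.21 = 1.498
D_Ganymede = 1.498 × 1.01 km = 1.51 km

D ≈ 1.51 km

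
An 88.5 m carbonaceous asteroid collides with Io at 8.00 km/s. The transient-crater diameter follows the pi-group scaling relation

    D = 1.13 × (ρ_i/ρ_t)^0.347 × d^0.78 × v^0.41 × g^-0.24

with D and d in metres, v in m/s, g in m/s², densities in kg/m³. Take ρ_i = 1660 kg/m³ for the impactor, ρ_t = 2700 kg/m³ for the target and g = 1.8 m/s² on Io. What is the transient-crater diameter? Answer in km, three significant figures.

In SI units: v = 8000 m/s.
(ρ_i/ρ_t)^0.347 = (1660/2700)^0.347 = 0.8447
d^0.78 = 88.5^0.78 = 33.01
v^0.41 = 8000^0.41 = 39.84
g^-0.24 = 1.8^-0.24 = 0.8684
D = 1.13 × 0.8447 × 33.01 × 39.84 × 0.8684 = 1090 m
   = 1.090 km

D ≈ 1.09 km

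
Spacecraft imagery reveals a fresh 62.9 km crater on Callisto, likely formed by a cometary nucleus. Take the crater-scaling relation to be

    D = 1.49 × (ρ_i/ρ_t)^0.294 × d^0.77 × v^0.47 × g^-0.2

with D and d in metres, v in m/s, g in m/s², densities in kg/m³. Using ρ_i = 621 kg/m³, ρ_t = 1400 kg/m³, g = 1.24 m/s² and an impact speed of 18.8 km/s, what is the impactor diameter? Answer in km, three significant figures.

d ≈ 3.61 km

Rearranging for d: d = [D / (1.49 · (621/1400)^0.294 · 18800^0.47 · 1.24^-0.2)]^(1/0.77).
D = 62900 m.
(621/1400)^0.294 = 0.7874
18800^0.47 = 102.1
1.24^-0.2 = 0.9579
Denominator = 1.49 × 0.7874 × 102.1 × 0.9579 = 114.7
D / 114.7 = 62900 / 114.7 = 548.4
d = 548.4^(1/0.77) = 548.4^1.2987 = 3608 m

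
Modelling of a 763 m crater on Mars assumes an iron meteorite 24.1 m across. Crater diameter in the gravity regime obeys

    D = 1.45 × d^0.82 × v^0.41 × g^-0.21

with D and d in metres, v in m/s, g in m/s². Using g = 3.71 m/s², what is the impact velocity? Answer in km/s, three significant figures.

v ≈ 14.6 km/s

Rearranging for v: v = [D / (1.45 · 24.1^0.82 · 3.71^-0.21)]^(1/0.41).
24.1^0.82 = 13.59
3.71^-0.21 = 0.7593
Denominator = 1.45 × 13.59 × 0.7593 = 14.96
D / 14.96 = 763 / 14.96 = 51.00
v = 51.00^(1/0.41) = 51.00^2.439 = 14614 m/s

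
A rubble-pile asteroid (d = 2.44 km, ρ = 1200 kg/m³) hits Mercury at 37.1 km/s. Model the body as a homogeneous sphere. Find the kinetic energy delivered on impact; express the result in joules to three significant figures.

d = 2440 m; v = 37100 m/s.
Mass m = (π/6) ρ d³ = (π/6) × 1200 × (2440)³ = 9.127 × 10^12 kg
E = ½ m v² = 0.5 × 9.127 × 10^12 × (37100)² = 6.281 × 10^21 J

E ≈ 6.28 × 10^21 J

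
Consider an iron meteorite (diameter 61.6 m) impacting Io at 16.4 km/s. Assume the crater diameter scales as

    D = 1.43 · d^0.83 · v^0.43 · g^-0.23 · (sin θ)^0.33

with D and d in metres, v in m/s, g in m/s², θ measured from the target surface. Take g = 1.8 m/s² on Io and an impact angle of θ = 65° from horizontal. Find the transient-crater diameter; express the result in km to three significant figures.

D ≈ 2.40 km

In SI units: v = 16400 m/s.
d^0.83 = 61.6^0.83 = 30.57
v^0.43 = 16400^0.43 = 64.92
g^-0.23 = 1.8^-0.23 = 0.8735
(sin 65°)^0.33 = 0.9063^0.33 = 0.9681
D = 1.43 × 30.57 × 64.92 × 0.8735 × 0.9681 = 2400 m
   = 2.400 km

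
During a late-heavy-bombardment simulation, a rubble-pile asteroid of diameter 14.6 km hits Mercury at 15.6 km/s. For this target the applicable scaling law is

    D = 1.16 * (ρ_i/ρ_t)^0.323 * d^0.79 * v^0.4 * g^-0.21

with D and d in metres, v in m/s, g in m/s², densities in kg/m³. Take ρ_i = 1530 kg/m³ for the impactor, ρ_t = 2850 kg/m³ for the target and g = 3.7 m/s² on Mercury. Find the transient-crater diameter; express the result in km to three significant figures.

D ≈ 66.8 km

In SI units: d = 14600 m, v = 15600 m/s.
(ρ_i/ρ_t)^0.323 = (1530/2850)^0.323 = 0.8180
d^0.79 = 14600^0.79 = 1949
v^0.4 = 15600^0.4 = 47.56
g^-0.21 = 3.7^-0.21 = 0.7598
D = 1.16 × 0.8180 × 1949 × 47.56 × 0.7598 = 66829 m
   = 66.83 km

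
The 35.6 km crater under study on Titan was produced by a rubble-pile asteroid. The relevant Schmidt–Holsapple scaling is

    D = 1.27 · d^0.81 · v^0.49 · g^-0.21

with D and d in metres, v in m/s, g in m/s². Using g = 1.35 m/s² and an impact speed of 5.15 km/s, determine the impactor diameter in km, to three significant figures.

d ≈ 1.90 km

Rearranging for d: d = [D / (1.27 · 5150^0.49 · 1.35^-0.21)]^(1/0.81).
D = 35600 m.
5150^0.49 = 65.88
1.35^-0.21 = 0.9389
Denominator = 1.27 × 65.88 × 0.9389 = 78.56
D / 78.56 = 35600 / 78.56 = 453.2
d = 453.2^(1/0.81) = 453.2^1.2346 = 1903 m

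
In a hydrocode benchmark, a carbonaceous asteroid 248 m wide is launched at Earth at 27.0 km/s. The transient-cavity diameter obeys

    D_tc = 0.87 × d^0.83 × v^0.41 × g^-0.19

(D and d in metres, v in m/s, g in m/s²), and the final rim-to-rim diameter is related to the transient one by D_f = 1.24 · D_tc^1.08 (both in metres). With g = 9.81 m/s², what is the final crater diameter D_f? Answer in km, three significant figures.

v = 27000 m/s.
d^0.83 = 248^0.83 = 97.14
v^0.41 = 27000^0.41 = 65.59
g^-0.19 = 9.81^-0.19 = 0.6480
D_tc = 0.87 × 97.14 × 65.59 × 0.6480 = 3592 m
D_f = 1.24 × (3592)^1.08 = 8574 m
     = 8.574 km

D_f ≈ 8.57 km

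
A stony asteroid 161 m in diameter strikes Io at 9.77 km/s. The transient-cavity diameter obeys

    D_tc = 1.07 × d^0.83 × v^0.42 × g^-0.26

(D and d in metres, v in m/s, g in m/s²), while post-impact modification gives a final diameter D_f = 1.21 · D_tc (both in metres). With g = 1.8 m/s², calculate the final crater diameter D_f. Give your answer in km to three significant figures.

D_f ≈ 3.57 km

v = 9770 m/s.
d^0.83 = 161^0.83 = 67.87
v^0.42 = 9770^0.42 = 47.40
g^-0.26 = 1.8^-0.26 = 0.8583
D_tc = 1.07 × 67.87 × 47.40 × 0.8583 = 2954 m
D_f = 1.21 × 2954 = 3574 m
     = 3.574 km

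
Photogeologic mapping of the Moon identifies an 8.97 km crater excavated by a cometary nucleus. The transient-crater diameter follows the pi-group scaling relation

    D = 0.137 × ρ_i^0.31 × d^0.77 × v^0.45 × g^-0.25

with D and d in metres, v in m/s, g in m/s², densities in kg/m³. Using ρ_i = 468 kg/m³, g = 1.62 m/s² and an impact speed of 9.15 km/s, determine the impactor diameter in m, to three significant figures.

d ≈ 856 m

Rearranging for d: d = [D / (0.137 · 468^0.31 · 9150^0.45 · 1.62^-0.25)]^(1/0.77).
D = 8970 m.
468^0.31 = 6.726
9150^0.45 = 60.62
1.62^-0.25 = 0.8864
Denominator = 0.137 × 6.726 × 60.62 × 0.8864 = 49.51
D / 49.51 = 8970 / 49.51 = 181.2
d = 181.2^(1/0.77) = 181.2^1.2987 = 856.4 m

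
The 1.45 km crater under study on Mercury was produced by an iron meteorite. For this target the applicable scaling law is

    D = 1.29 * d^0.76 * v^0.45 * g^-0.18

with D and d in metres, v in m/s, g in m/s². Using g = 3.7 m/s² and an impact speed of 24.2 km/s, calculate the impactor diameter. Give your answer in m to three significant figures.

Rearranging for d: d = [D / (1.29 · 24200^0.45 · 3.7^-0.18)]^(1/0.76).
D = 1450 m.
24200^0.45 = 93.91
3.7^-0.18 = 0.7902
Denominator = 1.29 × 93.91 × 0.7902 = 95.73
D / 95.73 = 1450 / 95.73 = 15.15
d = 15.15^(1/0.76) = 15.15^1.3158 = 35.74 m

d ≈ 35.7 m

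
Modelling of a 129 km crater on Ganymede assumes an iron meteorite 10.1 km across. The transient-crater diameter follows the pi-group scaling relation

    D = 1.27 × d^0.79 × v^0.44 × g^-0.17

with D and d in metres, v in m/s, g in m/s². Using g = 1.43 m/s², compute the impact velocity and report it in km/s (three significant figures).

Rearranging for v: v = [D / (1.27 · 10100^0.79 · 1.43^-0.17)]^(1/0.44).
D = 129000 m.
10100^0.79 = 1457
1.43^-0.17 = 0.9410
Denominator = 1.27 × 1457 × 0.9410 = 1741
D / 1741 = 129000 / 1741 = 74.10
v = 74.10^(1/0.44) = 74.10^2.2727 = 17764 m/s

v ≈ 17.8 km/s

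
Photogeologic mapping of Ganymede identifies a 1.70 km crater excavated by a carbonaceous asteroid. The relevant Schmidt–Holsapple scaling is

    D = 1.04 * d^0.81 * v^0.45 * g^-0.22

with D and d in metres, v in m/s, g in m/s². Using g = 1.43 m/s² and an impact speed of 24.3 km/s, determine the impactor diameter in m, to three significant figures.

d ≈ 37.4 m

Rearranging for d: d = [D / (1.04 · 24300^0.45 · 1.43^-0.22)]^(1/0.81).
D = 1700 m.
24300^0.45 = 94.09
1.43^-0.22 = 0.9243
Denominator = 1.04 × 94.09 × 0.9243 = 90.45
D / 90.45 = 1700 / 90.45 = 18.79
d = 18.79^(1/0.81) = 18.79^1.2346 = 37.39 m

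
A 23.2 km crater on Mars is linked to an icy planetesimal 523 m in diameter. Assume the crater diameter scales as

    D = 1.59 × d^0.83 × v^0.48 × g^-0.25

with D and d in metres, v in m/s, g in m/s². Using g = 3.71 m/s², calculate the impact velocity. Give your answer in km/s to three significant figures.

Rearranging for v: v = [D / (1.59 · 523^0.83 · 3.71^-0.25)]^(1/0.48).
D = 23200 m.
523^0.83 = 180.4
3.71^-0.25 = 0.7205
Denominator = 1.59 × 180.4 × 0.7205 = 206.7
D / 206.7 = 23200 / 206.7 = 112.2
v = 112.2^(1/0.48) = 112.2^2.0833 = 18653 m/s

v ≈ 18.7 km/s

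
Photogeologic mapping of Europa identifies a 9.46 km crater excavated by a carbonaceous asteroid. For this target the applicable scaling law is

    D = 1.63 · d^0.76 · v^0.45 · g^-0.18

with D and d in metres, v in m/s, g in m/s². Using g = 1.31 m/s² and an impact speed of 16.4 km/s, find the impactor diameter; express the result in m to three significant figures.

d ≈ 305 m

Rearranging for d: d = [D / (1.63 · 16400^0.45 · 1.31^-0.18)]^(1/0.76).
D = 9460 m.
16400^0.45 = 78.83
1.31^-0.18 = 0.9526
Denominator = 1.63 × 78.83 × 0.9526 = 122.4
D / 122.4 = 9460 / 122.4 = 77.29
d = 77.29^(1/0.76) = 77.29^1.3158 = 305.1 m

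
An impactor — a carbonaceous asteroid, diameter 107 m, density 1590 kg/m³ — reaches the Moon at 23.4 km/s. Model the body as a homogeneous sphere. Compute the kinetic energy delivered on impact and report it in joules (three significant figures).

E ≈ 2.79 × 10^17 J

v = 23400 m/s.
Mass m = (π/6) ρ d³ = (π/6) × 1590 × (107)³ = 1.020 × 10^9 kg
E = ½ m v² = 0.5 × 1.020 × 10^9 × (23400)² = 2.793 × 10^17 J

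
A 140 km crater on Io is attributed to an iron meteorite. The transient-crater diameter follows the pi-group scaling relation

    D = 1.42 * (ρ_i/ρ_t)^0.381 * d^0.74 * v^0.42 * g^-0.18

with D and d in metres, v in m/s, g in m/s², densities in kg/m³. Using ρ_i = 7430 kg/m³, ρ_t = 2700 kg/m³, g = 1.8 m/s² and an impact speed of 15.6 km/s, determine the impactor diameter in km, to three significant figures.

d ≈ 16.0 km

Rearranging for d: d = [D / (1.42 · (7430/2700)^0.381 · 15600^0.42 · 1.8^-0.18)]^(1/0.74).
D = 140000 m.
(7430/2700)^0.381 = 1.471
15600^0.42 = 57.69
1.8^-0.18 = 0.8996
Denominator = 1.42 × 1.471 × 57.69 × 0.8996 = 108.4
D / 108.4 = 140000 / 108.4 = 1292
d = 1292^(1/0.74) = 1292^1.3514 = 16016 m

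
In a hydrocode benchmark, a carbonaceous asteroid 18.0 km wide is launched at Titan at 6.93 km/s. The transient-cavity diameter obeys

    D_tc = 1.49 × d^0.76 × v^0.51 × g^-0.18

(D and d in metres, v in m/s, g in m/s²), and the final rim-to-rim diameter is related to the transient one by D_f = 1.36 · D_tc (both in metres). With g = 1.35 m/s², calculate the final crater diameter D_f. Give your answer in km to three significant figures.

In SI: d = 18000 m, v = 6930 m/s.
d^0.76 = 18000^0.76 = 1714
v^0.51 = 6930^0.51 = 90.94
g^-0.18 = 1.35^-0.18 = 0.9474
D_tc = 1.49 × 1714 × 90.94 × 0.9474 = 2.200 × 10^5 m
D_f = 1.36 × 2.200 × 10^5 = 2.992 × 10^5 m
     = 299.2 km

D_f ≈ 299 km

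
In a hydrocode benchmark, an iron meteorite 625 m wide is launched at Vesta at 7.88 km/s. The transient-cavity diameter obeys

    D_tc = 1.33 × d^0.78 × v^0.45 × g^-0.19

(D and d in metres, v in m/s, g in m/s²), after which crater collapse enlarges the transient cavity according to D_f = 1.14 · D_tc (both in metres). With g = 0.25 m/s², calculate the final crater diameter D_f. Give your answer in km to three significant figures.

v = 7880 m/s.
d^0.78 = 625^0.78 = 151.6
v^0.45 = 7880^0.45 = 56.68
g^-0.19 = 0.25^-0.19 = 1.301
D_tc = 1.33 × 151.6 × 56.68 × 1.301 = 14870 m
D_f = 1.14 × 14870 = 16952 m
     = 16.95 km

D_f ≈ 17.0 km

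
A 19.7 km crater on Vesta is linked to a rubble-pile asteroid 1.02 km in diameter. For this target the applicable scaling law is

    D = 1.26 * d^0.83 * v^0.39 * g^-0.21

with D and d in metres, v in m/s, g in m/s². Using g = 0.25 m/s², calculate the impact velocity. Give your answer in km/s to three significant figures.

Rearranging for v: v = [D / (1.26 · 1020^0.83 · 0.25^-0.21)]^(1/0.39).
D = 19700 m.
1020^0.83 = 314.2
0.25^-0.21 = 1.338
Denominator = 1.26 × 314.2 × 1.338 = 529.7
D / 529.7 = 19700 / 529.7 = 37.19
v = 37.19^(1/0.39) = 37.19^2.5641 = 10635 m/s

v ≈ 10.6 km/s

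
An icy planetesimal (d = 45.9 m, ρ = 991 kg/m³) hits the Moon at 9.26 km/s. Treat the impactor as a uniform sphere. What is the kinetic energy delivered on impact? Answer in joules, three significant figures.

v = 9260 m/s.
Mass m = (π/6) ρ d³ = (π/6) × 991 × (45.9)³ = 5.018 × 10^7 kg
E = ½ m v² = 0.5 × 5.018 × 10^7 × (9260)² = 2.151 × 10^15 J

E ≈ 2.15 × 10^15 J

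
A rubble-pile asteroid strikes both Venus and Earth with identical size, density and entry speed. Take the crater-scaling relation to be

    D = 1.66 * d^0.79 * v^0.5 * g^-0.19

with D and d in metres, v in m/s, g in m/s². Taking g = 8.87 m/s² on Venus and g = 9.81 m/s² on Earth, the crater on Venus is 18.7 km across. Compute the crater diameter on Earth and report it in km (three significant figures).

All impactor-dependent factors cancel in the ratio, leaving D_Earth/D_Venus = (g_Earth/g_Venus)^-0.19.
(9.81/8.87)^-0.19 = 1.106^-0.19 = 0.9810
D_Earth = 0.9810 × 18.7 km = 18.3 km

D ≈ 18.3 km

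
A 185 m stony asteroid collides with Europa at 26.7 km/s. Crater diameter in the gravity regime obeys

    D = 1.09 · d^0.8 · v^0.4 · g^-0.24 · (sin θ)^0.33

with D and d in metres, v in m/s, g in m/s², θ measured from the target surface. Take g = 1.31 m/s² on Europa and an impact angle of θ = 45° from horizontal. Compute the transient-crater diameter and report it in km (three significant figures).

In SI units: v = 26700 m/s.
d^0.8 = 185^0.8 = 65.12
v^0.4 = 26700^0.4 = 58.97
g^-0.24 = 1.31^-0.24 = 0.9372
(sin 45°)^0.33 = 0.7071^0.33 = 0.8919
D = 1.09 × 65.12 × 58.97 × 0.9372 × 0.8919 = 3499 m
   = 3.499 km

D ≈ 3.50 km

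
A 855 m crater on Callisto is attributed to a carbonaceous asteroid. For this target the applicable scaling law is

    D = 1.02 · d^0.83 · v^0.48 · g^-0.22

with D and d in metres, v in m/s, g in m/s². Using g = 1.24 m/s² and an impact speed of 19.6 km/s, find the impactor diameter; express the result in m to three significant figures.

Rearranging for d: d = [D / (1.02 · 19600^0.48 · 1.24^-0.22)]^(1/0.83).
19600^0.48 = 114.9
1.24^-0.22 = 0.9538
Denominator = 1.02 × 114.9 × 0.9538 = 111.8
D / 111.8 = 855 / 111.8 = 7.648
d = 7.648^(1/0.83) = 7.648^1.2048 = 11.60 m

d ≈ 11.6 m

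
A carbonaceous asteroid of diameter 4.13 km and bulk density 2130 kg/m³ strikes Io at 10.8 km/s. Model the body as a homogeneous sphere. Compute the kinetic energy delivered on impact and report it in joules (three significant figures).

d = 4130 m; v = 10800 m/s.
Mass m = (π/6) ρ d³ = (π/6) × 2130 × (4130)³ = 7.856 × 10^13 kg
E = ½ m v² = 0.5 × 7.856 × 10^13 × (10800)² = 4.582 × 10^21 J

E ≈ 4.58 × 10^21 J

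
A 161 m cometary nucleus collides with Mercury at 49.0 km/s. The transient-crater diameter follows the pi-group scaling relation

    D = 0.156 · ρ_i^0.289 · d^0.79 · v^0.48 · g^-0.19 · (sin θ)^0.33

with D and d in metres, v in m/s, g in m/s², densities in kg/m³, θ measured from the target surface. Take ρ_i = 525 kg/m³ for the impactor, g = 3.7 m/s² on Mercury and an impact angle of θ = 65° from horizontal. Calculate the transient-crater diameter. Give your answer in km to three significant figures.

D ≈ 7.11 km

In SI units: v = 49000 m/s.
ρ_i^0.289 = 525^0.289 = 6.111
d^0.79 = 161^0.79 = 55.39
v^0.48 = 49000^0.48 = 178.4
g^-0.19 = 3.7^-0.19 = 0.7799
(sin 65°)^0.33 = 0.9063^0.33 = 0.9681
D = 0.156 × 6.111 × 55.39 × 178.4 × 0.7799 × 0.9681 = 7112 m
   = 7.112 km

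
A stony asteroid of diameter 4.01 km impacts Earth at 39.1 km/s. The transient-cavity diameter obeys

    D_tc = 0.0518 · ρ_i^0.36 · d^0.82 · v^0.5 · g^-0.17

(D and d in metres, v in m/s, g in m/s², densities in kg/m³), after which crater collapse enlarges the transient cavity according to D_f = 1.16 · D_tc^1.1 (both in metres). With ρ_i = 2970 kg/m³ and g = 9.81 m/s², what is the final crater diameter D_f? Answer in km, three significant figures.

D_f ≈ 413 km

In SI: d = 4010 m, v = 39100 m/s.
ρ_i^0.36 = 2970^0.36 = 17.79
d^0.82 = 4010^0.82 = 900.7
v^0.5 = 39100^0.5 = 197.7
g^-0.17 = 9.81^-0.17 = 0.6783
D_tc = 0.0518 × 17.79 × 900.7 × 197.7 × 0.6783 = 1.113 × 10^5 m
D_f = 1.16 × (1.113 × 10^5)^1.1 = 4.127 × 10^5 m
     = 412.7 km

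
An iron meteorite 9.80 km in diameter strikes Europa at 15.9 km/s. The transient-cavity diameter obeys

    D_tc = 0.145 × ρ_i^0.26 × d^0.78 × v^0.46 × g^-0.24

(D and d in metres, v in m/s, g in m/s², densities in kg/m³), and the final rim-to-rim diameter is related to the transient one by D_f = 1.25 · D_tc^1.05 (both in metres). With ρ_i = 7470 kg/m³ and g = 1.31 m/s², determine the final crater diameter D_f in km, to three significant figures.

D_f ≈ 349 km

In SI: d = 9800 m, v = 15900 m/s.
ρ_i^0.26 = 7470^0.26 = 10.16
d^0.78 = 9800^0.78 = 1298
v^0.46 = 15900^0.46 = 85.63
g^-0.24 = 1.31^-0.24 = 0.9372
D_tc = 0.145 × 10.16 × 1298 × 85.63 × 0.9372 = 1.535 × 10^5 m
D_f = 1.25 × (1.535 × 10^5)^1.05 = 3.486 × 10^5 m
     = 348.6 km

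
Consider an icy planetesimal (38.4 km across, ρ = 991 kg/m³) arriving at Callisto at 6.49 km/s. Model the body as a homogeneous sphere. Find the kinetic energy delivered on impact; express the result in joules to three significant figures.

E ≈ 6.19 × 10^23 J

d = 38400 m; v = 6490 m/s.
Mass m = (π/6) ρ d³ = (π/6) × 991 × (38400)³ = 2.938 × 10^16 kg
E = ½ m v² = 0.5 × 2.938 × 10^16 × (6490)² = 6.187 × 10^23 J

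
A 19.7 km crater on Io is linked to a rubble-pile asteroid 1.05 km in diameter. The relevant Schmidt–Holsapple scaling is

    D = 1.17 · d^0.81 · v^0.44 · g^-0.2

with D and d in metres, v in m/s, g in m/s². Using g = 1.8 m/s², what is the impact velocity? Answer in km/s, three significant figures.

v ≈ 14.4 km/s

Rearranging for v: v = [D / (1.17 · 1050^0.81 · 1.8^-0.2)]^(1/0.44).
D = 19700 m.
1050^0.81 = 280.0
1.8^-0.2 = 0.8891
Denominator = 1.17 × 280.0 × 0.8891 = 291.3
D / 291.3 = 19700 / 291.3 = 67.63
v = 67.63^(1/0.44) = 67.63^2.2727 = 14433 m/s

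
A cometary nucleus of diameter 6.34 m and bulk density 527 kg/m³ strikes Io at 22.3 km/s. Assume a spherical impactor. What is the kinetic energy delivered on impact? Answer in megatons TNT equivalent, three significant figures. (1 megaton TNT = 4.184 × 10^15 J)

v = 22300 m/s.
Mass m = (π/6) ρ d³ = (π/6) × 527 × (6.34)³ = 7.032 × 10^4 kg
E = ½ m v² = 0.5 × 7.032 × 10^4 × (22300)² = 1.748 × 10^13 J
   = 1.748 × 10^13 / 4.184×10^15 = 4.178 × 10^-3 Mt

E ≈ 4.18 × 10^-3 Mt TNT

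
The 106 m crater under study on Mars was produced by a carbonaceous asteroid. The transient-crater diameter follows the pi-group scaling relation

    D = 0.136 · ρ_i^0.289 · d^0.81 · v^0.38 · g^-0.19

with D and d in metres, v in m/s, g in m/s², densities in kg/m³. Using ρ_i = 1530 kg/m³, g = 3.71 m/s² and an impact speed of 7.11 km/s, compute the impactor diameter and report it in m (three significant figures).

Rearranging for d: d = [D / (0.136 · 1530^0.289 · 7110^0.38 · 3.71^-0.19)]^(1/0.81).
1530^0.289 = 8.325
7110^0.38 = 29.09
3.71^-0.19 = 0.7795
Denominator = 0.136 × 8.325 × 29.09 × 0.7795 = 25.67
D / 25.67 = 106 / 25.67 = 4.129
d = 4.129^(1/0.81) = 4.129^1.2346 = 5.759 m

d ≈ 5.76 m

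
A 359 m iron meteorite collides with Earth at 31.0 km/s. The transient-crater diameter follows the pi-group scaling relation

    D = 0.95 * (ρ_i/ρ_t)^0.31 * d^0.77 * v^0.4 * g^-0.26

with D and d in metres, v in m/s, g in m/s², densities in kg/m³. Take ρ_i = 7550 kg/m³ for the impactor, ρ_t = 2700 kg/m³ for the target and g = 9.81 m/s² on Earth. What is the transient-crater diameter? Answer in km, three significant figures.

D ≈ 4.19 km

In SI units: v = 31000 m/s.
(ρ_i/ρ_t)^0.31 = (7550/2700)^0.31 = 1.375
d^0.77 = 359^0.77 = 92.77
v^0.4 = 31000^0.4 = 62.60
g^-0.26 = 9.81^-0.26 = 0.5523
D = 0.95 × 1.375 × 92.77 × 62.60 × 0.5523 = 4190 m
   = 4.190 km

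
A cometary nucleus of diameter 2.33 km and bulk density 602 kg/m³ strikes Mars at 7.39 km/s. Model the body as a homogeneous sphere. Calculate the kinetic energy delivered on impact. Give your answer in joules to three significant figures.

E ≈ 1.09 × 10^20 J

d = 2330 m; v = 7390 m/s.
Mass m = (π/6) ρ d³ = (π/6) × 602 × (2330)³ = 3.987 × 10^12 kg
E = ½ m v² = 0.5 × 3.987 × 10^12 × (7390)² = 1.089 × 10^20 J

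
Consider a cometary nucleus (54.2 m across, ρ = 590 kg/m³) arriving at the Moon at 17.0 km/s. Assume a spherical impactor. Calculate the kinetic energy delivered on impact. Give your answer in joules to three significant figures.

v = 17000 m/s.
Mass m = (π/6) ρ d³ = (π/6) × 590 × (54.2)³ = 4.919 × 10^7 kg
E = ½ m v² = 0.5 × 4.919 × 10^7 × (17000)² = 7.108 × 10^15 J

E ≈ 7.11 × 10^15 J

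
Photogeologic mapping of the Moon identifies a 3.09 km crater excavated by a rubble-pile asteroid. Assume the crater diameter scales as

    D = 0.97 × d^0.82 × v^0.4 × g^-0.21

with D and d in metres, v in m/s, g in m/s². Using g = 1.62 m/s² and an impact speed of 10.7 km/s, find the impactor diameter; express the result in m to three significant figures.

d ≈ 229 m

Rearranging for d: d = [D / (0.97 · 10700^0.4 · 1.62^-0.21)]^(1/0.82).
D = 3090 m.
10700^0.4 = 40.90
1.62^-0.21 = 0.9037
Denominator = 0.97 × 40.90 × 0.9037 = 35.85
D / 35.85 = 3090 / 35.85 = 86.19
d = 86.19^(1/0.82) = 86.19^1.2195 = 229.2 m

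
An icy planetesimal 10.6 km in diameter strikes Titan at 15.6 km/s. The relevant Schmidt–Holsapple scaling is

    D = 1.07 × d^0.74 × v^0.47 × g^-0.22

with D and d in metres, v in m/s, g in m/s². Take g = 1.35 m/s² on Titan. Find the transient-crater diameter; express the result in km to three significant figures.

D ≈ 89.2 km

In SI units: d = 10600 m, v = 15600 m/s.
d^0.74 = 10600^0.74 = 952.2
v^0.47 = 15600^0.47 = 93.49
g^-0.22 = 1.35^-0.22 = 0.9361
D = 1.07 × 952.2 × 93.49 × 0.9361 = 89166 m
   = 89.17 km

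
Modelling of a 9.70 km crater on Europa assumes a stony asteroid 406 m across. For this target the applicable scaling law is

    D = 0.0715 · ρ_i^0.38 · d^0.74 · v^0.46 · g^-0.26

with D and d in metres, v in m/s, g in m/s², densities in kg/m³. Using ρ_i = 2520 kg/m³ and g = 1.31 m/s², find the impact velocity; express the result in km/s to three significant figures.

Rearranging for v: v = [D / (0.0715 · 2520^0.38 · 406^0.74 · 1.31^-0.26)]^(1/0.46).
D = 9700 m.
2520^0.38 = 19.61
406^0.74 = 85.17
1.31^-0.26 = 0.9322
Denominator = 0.0715 × 19.61 × 85.17 × 0.9322 = 111.3
D / 111.3 = 9700 / 111.3 = 87.15
v = 87.15^(1/0.46) = 87.15^2.1739 = 16518 m/s

v ≈ 16.5 km/s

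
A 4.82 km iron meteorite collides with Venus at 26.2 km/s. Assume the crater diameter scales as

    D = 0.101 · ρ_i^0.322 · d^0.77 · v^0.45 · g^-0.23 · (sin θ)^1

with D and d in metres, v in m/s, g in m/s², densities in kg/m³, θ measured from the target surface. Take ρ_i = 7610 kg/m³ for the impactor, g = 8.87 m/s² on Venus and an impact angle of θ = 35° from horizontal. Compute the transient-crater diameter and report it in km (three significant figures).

D ≈ 41.6 km

In SI units: d = 4820 m, v = 26200 m/s.
ρ_i^0.322 = 7610^0.322 = 17.77
d^0.77 = 4820^0.77 = 685.4
v^0.45 = 26200^0.45 = 97.33
g^-0.23 = 8.87^-0.23 = 0.6053
(sin 35°)^1 = 0.5736^1 = 0.5736
D = 0.101 × 17.77 × 685.4 × 97.33 × 0.6053 × 0.5736 = 41570 m
   = 41.57 km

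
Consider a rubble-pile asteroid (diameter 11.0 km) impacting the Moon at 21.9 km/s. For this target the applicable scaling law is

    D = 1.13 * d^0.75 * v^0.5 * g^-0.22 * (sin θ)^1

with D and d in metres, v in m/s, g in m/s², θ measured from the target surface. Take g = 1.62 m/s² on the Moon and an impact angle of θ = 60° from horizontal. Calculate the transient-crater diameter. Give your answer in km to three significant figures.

D ≈ 140 km

In SI units: d = 11000 m, v = 21900 m/s.
d^0.75 = 11000^0.75 = 1074
v^0.5 = 21900^0.5 = 148.0
g^-0.22 = 1.62^-0.22 = 0.8993
(sin 60°)^1 = 0.8660^1 = 0.8660
D = 1.13 × 1074 × 148.0 × 0.8993 × 0.8660 = 1.399 × 10^5 m
   = 139.9 km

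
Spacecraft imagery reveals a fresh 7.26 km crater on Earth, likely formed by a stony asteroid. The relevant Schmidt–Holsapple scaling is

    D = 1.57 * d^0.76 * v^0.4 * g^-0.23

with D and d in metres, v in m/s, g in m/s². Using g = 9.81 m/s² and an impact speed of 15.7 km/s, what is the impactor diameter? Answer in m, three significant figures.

Rearranging for d: d = [D / (1.57 · 15700^0.4 · 9.81^-0.23)]^(1/0.76).
D = 7260 m.
15700^0.4 = 47.68
9.81^-0.23 = 0.5914
Denominator = 1.57 × 47.68 × 0.5914 = 44.27
D / 44.27 = 7260 / 44.27 = 164.0
d = 164.0^(1/0.76) = 164.0^1.3158 = 820.9 m

d ≈ 821 m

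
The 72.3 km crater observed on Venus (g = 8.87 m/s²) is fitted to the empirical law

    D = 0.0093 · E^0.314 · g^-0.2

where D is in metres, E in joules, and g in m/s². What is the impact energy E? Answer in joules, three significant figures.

Rearranging: E = [D / (0.0093 · g^-0.2)]^(1/0.314).
D = 72300 m.
g^-0.2 = 8.87^-0.2 = 0.6463
D / (0.0093 × 0.6463) = 72300 / (6.011 × 10^-3) = 1.203 × 10^7
E = (1.203 × 10^7)^3.1847 = 3.536 × 10^22 J

E ≈ 3.54 × 10^22 J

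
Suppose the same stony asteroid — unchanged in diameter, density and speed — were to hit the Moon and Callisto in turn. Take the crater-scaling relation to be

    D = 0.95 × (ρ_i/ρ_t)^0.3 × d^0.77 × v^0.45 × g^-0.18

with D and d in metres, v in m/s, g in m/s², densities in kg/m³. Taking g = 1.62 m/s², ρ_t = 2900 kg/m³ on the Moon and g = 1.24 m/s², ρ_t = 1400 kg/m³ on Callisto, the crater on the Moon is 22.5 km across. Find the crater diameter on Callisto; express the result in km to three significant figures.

The impactor-only factors (d, v, ρ_i) cancel in the ratio, leaving D_Callisto/D_Moon = (g_Callisto/g_Moon)^-0.18 · (ρ_t,Moon/ρ_t,Callisto)^0.3.
(1.24/1.62)^-0.18 = 0.7654^-0.18 = 1.049
(2900/1400)^0.3 = 2.071^0.3 = 1.244
Ratio = 1.049 × 1.244 = 1.305
D_Callisto = 1.305 × 22.5 km = 29.4 km

D ≈ 29.4 km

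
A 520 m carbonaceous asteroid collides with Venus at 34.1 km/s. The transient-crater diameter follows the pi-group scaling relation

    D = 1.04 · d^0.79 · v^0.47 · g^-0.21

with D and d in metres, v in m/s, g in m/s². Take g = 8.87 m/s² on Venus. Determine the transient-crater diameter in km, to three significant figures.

In SI units: v = 34100 m/s.
d^0.79 = 520^0.79 = 139.8
v^0.47 = 34100^0.47 = 135.0
g^-0.21 = 8.87^-0.21 = 0.6323
D = 1.04 × 139.8 × 135.0 × 0.6323 = 12411 m
   = 12.41 km

D ≈ 12.4 km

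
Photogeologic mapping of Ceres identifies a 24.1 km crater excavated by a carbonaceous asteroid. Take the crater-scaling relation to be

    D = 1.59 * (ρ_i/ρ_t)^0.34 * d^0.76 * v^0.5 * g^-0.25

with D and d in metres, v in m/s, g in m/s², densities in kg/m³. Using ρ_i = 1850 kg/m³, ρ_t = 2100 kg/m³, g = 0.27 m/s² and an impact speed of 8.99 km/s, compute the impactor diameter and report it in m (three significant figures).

Rearranging for d: d = [D / (1.59 · (1850/2100)^0.34 · 8990^0.5 · 0.27^-0.25)]^(1/0.76).
D = 24100 m.
(1850/2100)^0.34 = 0.9578
8990^0.5 = 94.82
0.27^-0.25 = 1.387
Denominator = 1.59 × 0.9578 × 94.82 × 1.387 = 200.3
D / 200.3 = 24100 / 200.3 = 120.3
d = 120.3^(1/0.76) = 120.3^1.3158 = 546.0 m

d ≈ 546 m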